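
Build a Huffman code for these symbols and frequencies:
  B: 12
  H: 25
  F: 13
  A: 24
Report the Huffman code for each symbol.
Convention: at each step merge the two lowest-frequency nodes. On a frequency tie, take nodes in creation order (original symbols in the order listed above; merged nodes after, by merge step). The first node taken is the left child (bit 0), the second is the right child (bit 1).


Huffman tree construction:
Step 1: Merge B(12) + F(13) = 25
Step 2: Merge A(24) + H(25) = 49
Step 3: Merge (B+F)(25) + (A+H)(49) = 74
Read each symbol's code off the tree from the root (left child = 0, right child = 1).

Codes:
  B: 00 (length 2)
  H: 11 (length 2)
  F: 01 (length 2)
  A: 10 (length 2)
Average code length: 148/74 = 2.0000 bits/symbol


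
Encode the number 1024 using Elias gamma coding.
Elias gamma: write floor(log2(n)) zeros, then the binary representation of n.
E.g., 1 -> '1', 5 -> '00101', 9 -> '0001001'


num_bits = floor(log2(1024)) + 1 = 11
leading_zeros = num_bits - 1 = 10
binary(1024) = 10000000000

Elias gamma(1024) = '0000000000' + '10000000000' = 000000000010000000000 (21 bits)


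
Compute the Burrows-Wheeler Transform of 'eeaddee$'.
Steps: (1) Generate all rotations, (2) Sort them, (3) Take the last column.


Rotations (sorted):
  0: $eeaddee -> last char: e
  1: addee$ee -> last char: e
  2: ddee$eea -> last char: a
  3: dee$eead -> last char: d
  4: e$eeadde -> last char: e
  5: eaddee$e -> last char: e
  6: ee$eeadd -> last char: d
  7: eeaddee$ -> last char: $


BWT = eeadeed$


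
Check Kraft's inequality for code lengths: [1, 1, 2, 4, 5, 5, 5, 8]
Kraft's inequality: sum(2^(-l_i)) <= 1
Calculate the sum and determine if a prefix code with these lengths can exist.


Sum = 2^(-1) + 2^(-1) + 2^(-2) + 2^(-4) + 2^(-5) + 2^(-5) + 2^(-5) + 2^(-8)
    = 0.5 + 0.5 + 0.25 + 0.0625 + 0.03125 + 0.03125 + 0.03125 + 0.00390625
    = 361/256 = 1.41015625
Since 1.41015625 > 1, Kraft's inequality is NOT satisfied.
A prefix code with these lengths CANNOT exist.

Kraft sum = 1.41015625. Not satisfied.


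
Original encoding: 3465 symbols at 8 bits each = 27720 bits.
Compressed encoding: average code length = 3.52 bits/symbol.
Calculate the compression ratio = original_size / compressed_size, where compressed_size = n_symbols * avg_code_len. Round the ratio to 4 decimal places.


original_size = n_symbols * orig_bits = 3465 * 8 = 27720 bits
compressed_size = n_symbols * avg_code_len = 3465 * 3.52 = 12196.8 bits
ratio = original_size / compressed_size = 27720 / 12196.8 = 2.2727

Compression ratio = 2.2727


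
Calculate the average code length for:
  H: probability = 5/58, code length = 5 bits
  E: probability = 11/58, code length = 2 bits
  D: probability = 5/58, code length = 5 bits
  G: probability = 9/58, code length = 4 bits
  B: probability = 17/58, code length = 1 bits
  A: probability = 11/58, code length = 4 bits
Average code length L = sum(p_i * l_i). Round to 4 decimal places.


Weighted contributions p_i * l_i:
  H: (5/58) * 5 = 25/58
  E: (11/58) * 2 = 22/58
  D: (5/58) * 5 = 25/58
  G: (9/58) * 4 = 36/58
  B: (17/58) * 1 = 17/58
  A: (11/58) * 4 = 44/58
Sum = (25 + 22 + 25 + 36 + 17 + 44)/58 = 169/58

L = 169/58 = 2.9138 bits/symbol


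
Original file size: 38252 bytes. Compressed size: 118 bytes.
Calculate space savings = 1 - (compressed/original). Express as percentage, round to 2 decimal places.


ratio = compressed/original = 118/38252 = 0.003085
savings = 1 - ratio = 1 - 0.003085 = 0.996915
as a percentage: 0.996915 * 100 = 99.69%

Space savings = 1 - 118/38252 = 99.69%


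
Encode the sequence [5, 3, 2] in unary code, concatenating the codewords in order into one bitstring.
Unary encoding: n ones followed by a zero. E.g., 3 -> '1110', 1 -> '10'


Encode each number as n ones followed by a terminating 0:
  5 -> 111110 (6 bits)
  3 -> 1110 (4 bits)
  2 -> 110 (3 bits)
Total length = 6 + 4 + 3 = 13 bits.

Unary([5, 3, 2]) = 1111101110110 (13 bits)


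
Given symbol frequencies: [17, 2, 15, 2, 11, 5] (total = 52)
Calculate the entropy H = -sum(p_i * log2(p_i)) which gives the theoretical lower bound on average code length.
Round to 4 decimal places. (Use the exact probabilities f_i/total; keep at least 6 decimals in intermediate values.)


Per-symbol terms -p_i * log2(p_i) with p_i = f_i/52:
  p = 17/52 = 0.326923: log2(p) = -1.612977, -p*log2(p) = 0.527319
  p = 2/52 = 0.038462: log2(p) = -4.700440, -p*log2(p) = 0.180786
  p = 15/52 = 0.288462: log2(p) = -1.793549, -p*log2(p) = 0.517370
  p = 2/52 = 0.038462: log2(p) = -4.700440, -p*log2(p) = 0.180786
  p = 11/52 = 0.211538: log2(p) = -2.241008, -p*log2(p) = 0.474059
  p = 5/52 = 0.096154: log2(p) = -3.378512, -p*log2(p) = 0.324857
H = 0.527319 + 0.180786 + 0.517370 + 0.180786 + 0.474059 + 0.324857 = 2.205177

H = 2.2052 bits/symbol


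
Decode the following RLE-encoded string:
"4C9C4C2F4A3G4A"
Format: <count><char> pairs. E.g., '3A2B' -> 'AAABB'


Expanding each <count><char> pair:
  4C -> 'CCCC'
  9C -> 'CCCCCCCCC'
  4C -> 'CCCC'
  2F -> 'FF'
  4A -> 'AAAA'
  3G -> 'GGG'
  4A -> 'AAAA'

Decoded = CCCCCCCCCCCCCCCCCFFAAAAGGGAAAA


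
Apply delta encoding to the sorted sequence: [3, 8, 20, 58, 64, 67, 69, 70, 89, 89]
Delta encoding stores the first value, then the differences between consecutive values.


First value: 3
Deltas:
  8 - 3 = 5
  20 - 8 = 12
  58 - 20 = 38
  64 - 58 = 6
  67 - 64 = 3
  69 - 67 = 2
  70 - 69 = 1
  89 - 70 = 19
  89 - 89 = 0


Delta encoded: [3, 5, 12, 38, 6, 3, 2, 1, 19, 0]


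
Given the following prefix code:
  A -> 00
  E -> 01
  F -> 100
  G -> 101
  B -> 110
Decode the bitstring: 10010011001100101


Decoding step by step:
Bits 100 -> F
Bits 100 -> F
Bits 110 -> B
Bits 01 -> E
Bits 100 -> F
Bits 101 -> G


Decoded message: FFBEFG


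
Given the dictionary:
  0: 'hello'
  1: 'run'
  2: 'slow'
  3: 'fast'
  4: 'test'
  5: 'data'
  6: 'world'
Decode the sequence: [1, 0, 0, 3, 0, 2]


Look up each index in the dictionary:
  1 -> 'run'
  0 -> 'hello'
  0 -> 'hello'
  3 -> 'fast'
  0 -> 'hello'
  2 -> 'slow'

Decoded: "run hello hello fast hello slow"


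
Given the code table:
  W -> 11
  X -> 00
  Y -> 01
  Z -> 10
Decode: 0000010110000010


Decoding:
00 -> X
00 -> X
01 -> Y
01 -> Y
10 -> Z
00 -> X
00 -> X
10 -> Z


Result: XXYYZXXZ


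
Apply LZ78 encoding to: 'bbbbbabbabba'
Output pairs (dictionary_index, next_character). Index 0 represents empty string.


LZ78 encoding steps:
Dictionary: {0: ''}
Step 1: w='' (idx 0), next='b' -> output (0, 'b'), add 'b' as idx 1
Step 2: w='b' (idx 1), next='b' -> output (1, 'b'), add 'bb' as idx 2
Step 3: w='bb' (idx 2), next='a' -> output (2, 'a'), add 'bba' as idx 3
Step 4: w='bba' (idx 3), next='b' -> output (3, 'b'), add 'bbab' as idx 4
Step 5: w='b' (idx 1), next='a' -> output (1, 'a'), add 'ba' as idx 5


Encoded: [(0, 'b'), (1, 'b'), (2, 'a'), (3, 'b'), (1, 'a')]


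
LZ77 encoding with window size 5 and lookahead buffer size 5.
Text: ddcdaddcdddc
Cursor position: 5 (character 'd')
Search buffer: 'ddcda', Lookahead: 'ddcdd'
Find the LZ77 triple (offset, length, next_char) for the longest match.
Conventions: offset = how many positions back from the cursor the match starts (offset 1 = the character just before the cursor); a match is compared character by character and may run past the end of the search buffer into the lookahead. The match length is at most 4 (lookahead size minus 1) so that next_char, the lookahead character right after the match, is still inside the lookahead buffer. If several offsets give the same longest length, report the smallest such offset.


Try each offset into the search buffer:
  offset=1 (pos 4, char 'a'): match length 0
  offset=2 (pos 3, char 'd'): match length 1
  offset=3 (pos 2, char 'c'): match length 0
  offset=4 (pos 1, char 'd'): match length 1
  offset=5 (pos 0, char 'd'): match length 4
Longest match has length 4 at offset 5.
next_char = character at position 5 + 4 = 9 -> 'd'

Best match: offset=5, length=4 (matching 'ddcd' starting at position 0)
LZ77 triple: (5, 4, 'd')


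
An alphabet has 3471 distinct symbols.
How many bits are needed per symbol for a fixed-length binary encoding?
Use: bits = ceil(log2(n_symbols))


log2(3471) = 11.7611
Bracket: 2^11 = 2048 < 3471 <= 2^12 = 4096
So ceil(log2(3471)) = 12

bits = ceil(log2(3471)) = ceil(11.7611) = 12 bits


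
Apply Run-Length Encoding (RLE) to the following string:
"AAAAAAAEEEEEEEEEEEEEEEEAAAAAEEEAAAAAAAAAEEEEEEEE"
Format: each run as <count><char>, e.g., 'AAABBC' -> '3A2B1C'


Scanning runs left to right:
  i=0: run of 'A' x 7 -> '7A'
  i=7: run of 'E' x 16 -> '16E'
  i=23: run of 'A' x 5 -> '5A'
  i=28: run of 'E' x 3 -> '3E'
  i=31: run of 'A' x 9 -> '9A'
  i=40: run of 'E' x 8 -> '8E'

RLE = 7A16E5A3E9A8E


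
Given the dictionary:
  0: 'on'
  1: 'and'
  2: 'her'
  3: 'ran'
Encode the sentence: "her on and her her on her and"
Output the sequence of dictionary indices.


Look up each word in the dictionary:
  'her' -> 2
  'on' -> 0
  'and' -> 1
  'her' -> 2
  'her' -> 2
  'on' -> 0
  'her' -> 2
  'and' -> 1

Encoded: [2, 0, 1, 2, 2, 0, 2, 1]


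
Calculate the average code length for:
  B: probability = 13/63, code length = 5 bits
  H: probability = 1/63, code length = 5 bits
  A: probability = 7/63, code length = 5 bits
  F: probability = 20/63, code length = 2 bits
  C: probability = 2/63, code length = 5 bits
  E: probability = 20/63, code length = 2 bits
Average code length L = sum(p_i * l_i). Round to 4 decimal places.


Weighted contributions p_i * l_i:
  B: (13/63) * 5 = 65/63
  H: (1/63) * 5 = 5/63
  A: (7/63) * 5 = 35/63
  F: (20/63) * 2 = 40/63
  C: (2/63) * 5 = 10/63
  E: (20/63) * 2 = 40/63
Sum = (65 + 5 + 35 + 40 + 10 + 40)/63 = 195/63

L = 195/63 = 3.0952 bits/symbol


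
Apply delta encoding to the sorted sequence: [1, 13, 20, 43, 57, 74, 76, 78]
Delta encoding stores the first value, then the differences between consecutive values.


First value: 1
Deltas:
  13 - 1 = 12
  20 - 13 = 7
  43 - 20 = 23
  57 - 43 = 14
  74 - 57 = 17
  76 - 74 = 2
  78 - 76 = 2


Delta encoded: [1, 12, 7, 23, 14, 17, 2, 2]


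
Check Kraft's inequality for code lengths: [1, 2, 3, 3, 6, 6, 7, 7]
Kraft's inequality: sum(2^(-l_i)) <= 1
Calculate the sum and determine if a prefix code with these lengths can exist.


Sum = 2^(-1) + 2^(-2) + 2^(-3) + 2^(-3) + 2^(-6) + 2^(-6) + 2^(-7) + 2^(-7)
    = 0.5 + 0.25 + 0.125 + 0.125 + 0.015625 + 0.015625 + 0.0078125 + 0.0078125
    = 134/128 = 1.046875
Since 1.046875 > 1, Kraft's inequality is NOT satisfied.
A prefix code with these lengths CANNOT exist.

Kraft sum = 1.046875. Not satisfied.


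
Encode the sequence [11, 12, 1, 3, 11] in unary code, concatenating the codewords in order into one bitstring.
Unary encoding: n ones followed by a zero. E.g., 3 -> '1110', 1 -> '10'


Encode each number as n ones followed by a terminating 0:
  11 -> 111111111110 (12 bits)
  12 -> 1111111111110 (13 bits)
  1 -> 10 (2 bits)
  3 -> 1110 (4 bits)
  11 -> 111111111110 (12 bits)
Total length = 12 + 13 + 2 + 4 + 12 = 43 bits.

Unary([11, 12, 1, 3, 11]) = 1111111111101111111111110101110111111111110 (43 bits)


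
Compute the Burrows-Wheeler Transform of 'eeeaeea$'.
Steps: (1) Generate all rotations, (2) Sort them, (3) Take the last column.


Rotations (sorted):
  0: $eeeaeea -> last char: a
  1: a$eeeaee -> last char: e
  2: aeea$eee -> last char: e
  3: ea$eeeae -> last char: e
  4: eaeea$ee -> last char: e
  5: eea$eeea -> last char: a
  6: eeaeea$e -> last char: e
  7: eeeaeea$ -> last char: $


BWT = aeeeeae$


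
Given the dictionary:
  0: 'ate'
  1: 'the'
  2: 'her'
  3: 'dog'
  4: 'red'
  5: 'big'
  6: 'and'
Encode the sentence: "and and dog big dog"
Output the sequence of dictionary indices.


Look up each word in the dictionary:
  'and' -> 6
  'and' -> 6
  'dog' -> 3
  'big' -> 5
  'dog' -> 3

Encoded: [6, 6, 3, 5, 3]


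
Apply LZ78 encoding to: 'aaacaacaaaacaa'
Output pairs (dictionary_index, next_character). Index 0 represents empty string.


LZ78 encoding steps:
Dictionary: {0: ''}
Step 1: w='' (idx 0), next='a' -> output (0, 'a'), add 'a' as idx 1
Step 2: w='a' (idx 1), next='a' -> output (1, 'a'), add 'aa' as idx 2
Step 3: w='' (idx 0), next='c' -> output (0, 'c'), add 'c' as idx 3
Step 4: w='aa' (idx 2), next='c' -> output (2, 'c'), add 'aac' as idx 4
Step 5: w='aa' (idx 2), next='a' -> output (2, 'a'), add 'aaa' as idx 5
Step 6: w='a' (idx 1), next='c' -> output (1, 'c'), add 'ac' as idx 6
Step 7: w='aa' (idx 2), end of input -> output (2, '')


Encoded: [(0, 'a'), (1, 'a'), (0, 'c'), (2, 'c'), (2, 'a'), (1, 'c'), (2, '')]


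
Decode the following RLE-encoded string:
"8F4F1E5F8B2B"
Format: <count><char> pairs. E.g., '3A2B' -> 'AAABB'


Expanding each <count><char> pair:
  8F -> 'FFFFFFFF'
  4F -> 'FFFF'
  1E -> 'E'
  5F -> 'FFFFF'
  8B -> 'BBBBBBBB'
  2B -> 'BB'

Decoded = FFFFFFFFFFFFEFFFFFBBBBBBBBBB


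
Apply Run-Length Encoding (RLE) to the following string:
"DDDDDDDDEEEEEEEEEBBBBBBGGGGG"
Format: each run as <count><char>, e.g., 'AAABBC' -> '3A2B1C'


Scanning runs left to right:
  i=0: run of 'D' x 8 -> '8D'
  i=8: run of 'E' x 9 -> '9E'
  i=17: run of 'B' x 6 -> '6B'
  i=23: run of 'G' x 5 -> '5G'

RLE = 8D9E6B5G


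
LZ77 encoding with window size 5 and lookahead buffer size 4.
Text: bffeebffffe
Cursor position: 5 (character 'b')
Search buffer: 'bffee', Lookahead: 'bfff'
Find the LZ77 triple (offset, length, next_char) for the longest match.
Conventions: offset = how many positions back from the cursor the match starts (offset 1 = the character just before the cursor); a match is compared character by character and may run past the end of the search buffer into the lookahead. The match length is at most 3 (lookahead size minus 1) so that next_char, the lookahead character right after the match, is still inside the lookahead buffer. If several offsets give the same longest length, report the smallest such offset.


Try each offset into the search buffer:
  offset=1 (pos 4, char 'e'): match length 0
  offset=2 (pos 3, char 'e'): match length 0
  offset=3 (pos 2, char 'f'): match length 0
  offset=4 (pos 1, char 'f'): match length 0
  offset=5 (pos 0, char 'b'): match length 3
Longest match has length 3 at offset 5.
next_char = character at position 5 + 3 = 8 -> 'f'

Best match: offset=5, length=3 (matching 'bff' starting at position 0)
LZ77 triple: (5, 3, 'f')


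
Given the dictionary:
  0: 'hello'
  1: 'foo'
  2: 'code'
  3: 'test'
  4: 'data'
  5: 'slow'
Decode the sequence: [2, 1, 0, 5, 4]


Look up each index in the dictionary:
  2 -> 'code'
  1 -> 'foo'
  0 -> 'hello'
  5 -> 'slow'
  4 -> 'data'

Decoded: "code foo hello slow data"


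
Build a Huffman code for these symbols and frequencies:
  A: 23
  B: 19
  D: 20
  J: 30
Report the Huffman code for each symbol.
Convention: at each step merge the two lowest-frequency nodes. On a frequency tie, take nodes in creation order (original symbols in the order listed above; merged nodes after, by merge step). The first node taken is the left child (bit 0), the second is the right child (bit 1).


Huffman tree construction:
Step 1: Merge B(19) + D(20) = 39
Step 2: Merge A(23) + J(30) = 53
Step 3: Merge (B+D)(39) + (A+J)(53) = 92
Read each symbol's code off the tree from the root (left child = 0, right child = 1).

Codes:
  A: 10 (length 2)
  B: 00 (length 2)
  D: 01 (length 2)
  J: 11 (length 2)
Average code length: 184/92 = 2.0000 bits/symbol


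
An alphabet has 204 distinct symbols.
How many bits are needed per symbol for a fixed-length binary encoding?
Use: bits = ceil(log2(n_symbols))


log2(204) = 7.6724
Bracket: 2^7 = 128 < 204 <= 2^8 = 256
So ceil(log2(204)) = 8

bits = ceil(log2(204)) = ceil(7.6724) = 8 bits


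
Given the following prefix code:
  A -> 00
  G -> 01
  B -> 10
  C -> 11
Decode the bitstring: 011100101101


Decoding step by step:
Bits 01 -> G
Bits 11 -> C
Bits 00 -> A
Bits 10 -> B
Bits 11 -> C
Bits 01 -> G


Decoded message: GCABCG


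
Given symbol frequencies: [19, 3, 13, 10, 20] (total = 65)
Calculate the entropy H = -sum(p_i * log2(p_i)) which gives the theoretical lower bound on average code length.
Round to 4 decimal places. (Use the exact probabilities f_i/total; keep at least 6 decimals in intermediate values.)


Per-symbol terms -p_i * log2(p_i) with p_i = f_i/65:
  p = 19/65 = 0.292308: log2(p) = -1.774440, -p*log2(p) = 0.518683
  p = 3/65 = 0.046154: log2(p) = -4.437405, -p*log2(p) = 0.204803
  p = 13/65 = 0.200000: log2(p) = -2.321928, -p*log2(p) = 0.464386
  p = 10/65 = 0.153846: log2(p) = -2.700440, -p*log2(p) = 0.415452
  p = 20/65 = 0.307692: log2(p) = -1.700440, -p*log2(p) = 0.523212
H = 0.518683 + 0.204803 + 0.464386 + 0.415452 + 0.523212 = 2.126536

H = 2.1265 bits/symbol


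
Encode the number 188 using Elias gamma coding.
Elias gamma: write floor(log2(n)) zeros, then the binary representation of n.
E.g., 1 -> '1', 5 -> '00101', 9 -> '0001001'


num_bits = floor(log2(188)) + 1 = 8
leading_zeros = num_bits - 1 = 7
binary(188) = 10111100

Elias gamma(188) = '0000000' + '10111100' = 000000010111100 (15 bits)


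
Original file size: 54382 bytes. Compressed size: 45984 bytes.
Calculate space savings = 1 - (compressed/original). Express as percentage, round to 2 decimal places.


ratio = compressed/original = 45984/54382 = 0.845574
savings = 1 - ratio = 1 - 0.845574 = 0.154426
as a percentage: 0.154426 * 100 = 15.44%

Space savings = 1 - 45984/54382 = 15.44%


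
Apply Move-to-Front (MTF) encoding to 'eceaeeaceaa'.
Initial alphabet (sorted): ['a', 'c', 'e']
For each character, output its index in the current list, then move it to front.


MTF encoding:
'e': index 2 in ['a', 'c', 'e'] -> ['e', 'a', 'c']
'c': index 2 in ['e', 'a', 'c'] -> ['c', 'e', 'a']
'e': index 1 in ['c', 'e', 'a'] -> ['e', 'c', 'a']
'a': index 2 in ['e', 'c', 'a'] -> ['a', 'e', 'c']
'e': index 1 in ['a', 'e', 'c'] -> ['e', 'a', 'c']
'e': index 0 in ['e', 'a', 'c'] -> ['e', 'a', 'c']
'a': index 1 in ['e', 'a', 'c'] -> ['a', 'e', 'c']
'c': index 2 in ['a', 'e', 'c'] -> ['c', 'a', 'e']
'e': index 2 in ['c', 'a', 'e'] -> ['e', 'c', 'a']
'a': index 2 in ['e', 'c', 'a'] -> ['a', 'e', 'c']
'a': index 0 in ['a', 'e', 'c'] -> ['a', 'e', 'c']


Output: [2, 2, 1, 2, 1, 0, 1, 2, 2, 2, 0]


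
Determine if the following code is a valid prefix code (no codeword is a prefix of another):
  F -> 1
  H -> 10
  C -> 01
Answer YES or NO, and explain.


Checking each pair (does one codeword prefix another?):
  F='1' vs H='10': prefix -- VIOLATION

NO -- this is NOT a valid prefix code. F (1) is a prefix of H (10).


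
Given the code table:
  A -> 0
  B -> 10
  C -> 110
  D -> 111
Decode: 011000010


Decoding:
0 -> A
110 -> C
0 -> A
0 -> A
0 -> A
10 -> B


Result: ACAAAB


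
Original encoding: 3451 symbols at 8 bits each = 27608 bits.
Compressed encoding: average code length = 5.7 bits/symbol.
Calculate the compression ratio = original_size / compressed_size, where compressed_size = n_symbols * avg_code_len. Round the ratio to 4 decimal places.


original_size = n_symbols * orig_bits = 3451 * 8 = 27608 bits
compressed_size = n_symbols * avg_code_len = 3451 * 5.7 = 19670.7 bits
ratio = original_size / compressed_size = 27608 / 19670.7 = 1.4035

Compression ratio = 1.4035


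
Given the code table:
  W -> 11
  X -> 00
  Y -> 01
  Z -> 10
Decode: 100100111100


Decoding:
10 -> Z
01 -> Y
00 -> X
11 -> W
11 -> W
00 -> X


Result: ZYXWWX


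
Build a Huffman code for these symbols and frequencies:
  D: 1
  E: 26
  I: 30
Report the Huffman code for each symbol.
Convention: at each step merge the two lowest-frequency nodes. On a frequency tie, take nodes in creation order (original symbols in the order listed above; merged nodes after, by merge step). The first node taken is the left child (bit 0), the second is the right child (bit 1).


Huffman tree construction:
Step 1: Merge D(1) + E(26) = 27
Step 2: Merge (D+E)(27) + I(30) = 57
Read each symbol's code off the tree from the root (left child = 0, right child = 1).

Codes:
  D: 00 (length 2)
  E: 01 (length 2)
  I: 1 (length 1)
Average code length: 84/57 = 1.4737 bits/symbol


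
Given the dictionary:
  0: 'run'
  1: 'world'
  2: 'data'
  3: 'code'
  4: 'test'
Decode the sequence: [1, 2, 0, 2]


Look up each index in the dictionary:
  1 -> 'world'
  2 -> 'data'
  0 -> 'run'
  2 -> 'data'

Decoded: "world data run data"


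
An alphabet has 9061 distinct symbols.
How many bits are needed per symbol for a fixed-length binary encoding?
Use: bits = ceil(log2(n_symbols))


log2(9061) = 13.1455
Bracket: 2^13 = 8192 < 9061 <= 2^14 = 16384
So ceil(log2(9061)) = 14

bits = ceil(log2(9061)) = ceil(13.1455) = 14 bits


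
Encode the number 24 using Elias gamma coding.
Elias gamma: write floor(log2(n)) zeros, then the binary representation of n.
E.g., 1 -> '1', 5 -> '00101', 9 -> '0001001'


num_bits = floor(log2(24)) + 1 = 5
leading_zeros = num_bits - 1 = 4
binary(24) = 11000

Elias gamma(24) = '0000' + '11000' = 000011000 (9 bits)


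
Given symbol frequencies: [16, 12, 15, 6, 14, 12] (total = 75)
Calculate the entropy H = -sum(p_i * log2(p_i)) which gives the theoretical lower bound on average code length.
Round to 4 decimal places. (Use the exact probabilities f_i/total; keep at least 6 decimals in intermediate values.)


Per-symbol terms -p_i * log2(p_i) with p_i = f_i/75:
  p = 16/75 = 0.213333: log2(p) = -2.228819, -p*log2(p) = 0.475481
  p = 12/75 = 0.160000: log2(p) = -2.643856, -p*log2(p) = 0.423017
  p = 15/75 = 0.200000: log2(p) = -2.321928, -p*log2(p) = 0.464386
  p = 6/75 = 0.080000: log2(p) = -3.643856, -p*log2(p) = 0.291508
  p = 14/75 = 0.186667: log2(p) = -2.421464, -p*log2(p) = 0.452007
  p = 12/75 = 0.160000: log2(p) = -2.643856, -p*log2(p) = 0.423017
H = 0.475481 + 0.423017 + 0.464386 + 0.291508 + 0.452007 + 0.423017 = 2.529416

H = 2.5294 bits/symbol


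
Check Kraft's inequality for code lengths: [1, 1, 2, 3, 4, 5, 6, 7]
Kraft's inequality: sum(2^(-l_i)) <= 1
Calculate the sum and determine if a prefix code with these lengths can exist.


Sum = 2^(-1) + 2^(-1) + 2^(-2) + 2^(-3) + 2^(-4) + 2^(-5) + 2^(-6) + 2^(-7)
    = 0.5 + 0.5 + 0.25 + 0.125 + 0.0625 + 0.03125 + 0.015625 + 0.0078125
    = 191/128 = 1.4921875
Since 1.4921875 > 1, Kraft's inequality is NOT satisfied.
A prefix code with these lengths CANNOT exist.

Kraft sum = 1.4921875. Not satisfied.


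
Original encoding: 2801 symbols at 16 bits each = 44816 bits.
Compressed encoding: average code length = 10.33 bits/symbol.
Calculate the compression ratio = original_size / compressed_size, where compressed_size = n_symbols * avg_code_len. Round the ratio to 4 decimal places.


original_size = n_symbols * orig_bits = 2801 * 16 = 44816 bits
compressed_size = n_symbols * avg_code_len = 2801 * 10.33 = 28934.33 bits
ratio = original_size / compressed_size = 44816 / 28934.33 = 1.5489

Compression ratio = 1.5489


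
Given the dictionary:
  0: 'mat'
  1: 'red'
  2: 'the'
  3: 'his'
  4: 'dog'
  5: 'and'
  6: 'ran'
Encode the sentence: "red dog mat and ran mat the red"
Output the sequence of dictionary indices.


Look up each word in the dictionary:
  'red' -> 1
  'dog' -> 4
  'mat' -> 0
  'and' -> 5
  'ran' -> 6
  'mat' -> 0
  'the' -> 2
  'red' -> 1

Encoded: [1, 4, 0, 5, 6, 0, 2, 1]


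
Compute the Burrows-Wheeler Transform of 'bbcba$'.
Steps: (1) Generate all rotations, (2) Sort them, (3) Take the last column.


Rotations (sorted):
  0: $bbcba -> last char: a
  1: a$bbcb -> last char: b
  2: ba$bbc -> last char: c
  3: bbcba$ -> last char: $
  4: bcba$b -> last char: b
  5: cba$bb -> last char: b


BWT = abc$bb


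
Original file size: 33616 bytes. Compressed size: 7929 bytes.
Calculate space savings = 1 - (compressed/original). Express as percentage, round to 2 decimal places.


ratio = compressed/original = 7929/33616 = 0.23587
savings = 1 - ratio = 1 - 0.23587 = 0.76413
as a percentage: 0.76413 * 100 = 76.41%

Space savings = 1 - 7929/33616 = 76.41%


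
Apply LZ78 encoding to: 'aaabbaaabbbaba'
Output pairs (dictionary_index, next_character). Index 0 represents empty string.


LZ78 encoding steps:
Dictionary: {0: ''}
Step 1: w='' (idx 0), next='a' -> output (0, 'a'), add 'a' as idx 1
Step 2: w='a' (idx 1), next='a' -> output (1, 'a'), add 'aa' as idx 2
Step 3: w='' (idx 0), next='b' -> output (0, 'b'), add 'b' as idx 3
Step 4: w='b' (idx 3), next='a' -> output (3, 'a'), add 'ba' as idx 4
Step 5: w='aa' (idx 2), next='b' -> output (2, 'b'), add 'aab' as idx 5
Step 6: w='b' (idx 3), next='b' -> output (3, 'b'), add 'bb' as idx 6
Step 7: w='a' (idx 1), next='b' -> output (1, 'b'), add 'ab' as idx 7
Step 8: w='a' (idx 1), end of input -> output (1, '')


Encoded: [(0, 'a'), (1, 'a'), (0, 'b'), (3, 'a'), (2, 'b'), (3, 'b'), (1, 'b'), (1, '')]


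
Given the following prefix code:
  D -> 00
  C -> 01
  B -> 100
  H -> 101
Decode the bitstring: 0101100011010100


Decoding step by step:
Bits 01 -> C
Bits 01 -> C
Bits 100 -> B
Bits 01 -> C
Bits 101 -> H
Bits 01 -> C
Bits 00 -> D


Decoded message: CCBCHCD


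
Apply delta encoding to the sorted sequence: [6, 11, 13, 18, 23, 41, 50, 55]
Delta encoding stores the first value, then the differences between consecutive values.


First value: 6
Deltas:
  11 - 6 = 5
  13 - 11 = 2
  18 - 13 = 5
  23 - 18 = 5
  41 - 23 = 18
  50 - 41 = 9
  55 - 50 = 5


Delta encoded: [6, 5, 2, 5, 5, 18, 9, 5]


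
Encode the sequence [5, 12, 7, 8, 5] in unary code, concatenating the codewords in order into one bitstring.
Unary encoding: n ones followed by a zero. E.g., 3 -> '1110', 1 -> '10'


Encode each number as n ones followed by a terminating 0:
  5 -> 111110 (6 bits)
  12 -> 1111111111110 (13 bits)
  7 -> 11111110 (8 bits)
  8 -> 111111110 (9 bits)
  5 -> 111110 (6 bits)
Total length = 6 + 13 + 8 + 9 + 6 = 42 bits.

Unary([5, 12, 7, 8, 5]) = 111110111111111111011111110111111110111110 (42 bits)


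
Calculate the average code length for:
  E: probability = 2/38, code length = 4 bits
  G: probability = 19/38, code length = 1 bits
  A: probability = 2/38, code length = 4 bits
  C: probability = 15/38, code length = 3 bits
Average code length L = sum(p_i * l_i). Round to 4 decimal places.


Weighted contributions p_i * l_i:
  E: (2/38) * 4 = 8/38
  G: (19/38) * 1 = 19/38
  A: (2/38) * 4 = 8/38
  C: (15/38) * 3 = 45/38
Sum = (8 + 19 + 8 + 45)/38 = 80/38

L = 80/38 = 2.1053 bits/symbol


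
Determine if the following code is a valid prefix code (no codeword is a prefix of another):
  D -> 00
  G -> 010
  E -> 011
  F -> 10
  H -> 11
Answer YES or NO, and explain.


Checking each pair (does one codeword prefix another?):
  D='00' vs G='010': no prefix
  D='00' vs E='011': no prefix
  D='00' vs F='10': no prefix
  D='00' vs H='11': no prefix
  G='010' vs D='00': no prefix
  G='010' vs E='011': no prefix
  G='010' vs F='10': no prefix
  G='010' vs H='11': no prefix
  E='011' vs D='00': no prefix
  E='011' vs G='010': no prefix
  E='011' vs F='10': no prefix
  E='011' vs H='11': no prefix
  F='10' vs D='00': no prefix
  F='10' vs G='010': no prefix
  F='10' vs E='011': no prefix
  F='10' vs H='11': no prefix
  H='11' vs D='00': no prefix
  H='11' vs G='010': no prefix
  H='11' vs E='011': no prefix
  H='11' vs F='10': no prefix
No violation found over all pairs.

YES -- this is a valid prefix code. No codeword is a prefix of any other codeword.


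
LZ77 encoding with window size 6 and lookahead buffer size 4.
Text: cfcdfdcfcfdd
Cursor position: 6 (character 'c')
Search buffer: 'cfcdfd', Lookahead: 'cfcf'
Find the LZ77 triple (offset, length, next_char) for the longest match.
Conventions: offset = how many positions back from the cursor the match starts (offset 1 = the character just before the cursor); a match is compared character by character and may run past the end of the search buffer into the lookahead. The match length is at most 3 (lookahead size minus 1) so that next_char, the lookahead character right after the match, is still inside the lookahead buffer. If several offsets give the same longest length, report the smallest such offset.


Try each offset into the search buffer:
  offset=1 (pos 5, char 'd'): match length 0
  offset=2 (pos 4, char 'f'): match length 0
  offset=3 (pos 3, char 'd'): match length 0
  offset=4 (pos 2, char 'c'): match length 1
  offset=5 (pos 1, char 'f'): match length 0
  offset=6 (pos 0, char 'c'): match length 3
Longest match has length 3 at offset 6.
next_char = character at position 6 + 3 = 9 -> 'f'

Best match: offset=6, length=3 (matching 'cfc' starting at position 0)
LZ77 triple: (6, 3, 'f')


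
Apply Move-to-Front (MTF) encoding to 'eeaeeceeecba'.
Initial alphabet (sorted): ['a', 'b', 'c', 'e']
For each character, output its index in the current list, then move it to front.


MTF encoding:
'e': index 3 in ['a', 'b', 'c', 'e'] -> ['e', 'a', 'b', 'c']
'e': index 0 in ['e', 'a', 'b', 'c'] -> ['e', 'a', 'b', 'c']
'a': index 1 in ['e', 'a', 'b', 'c'] -> ['a', 'e', 'b', 'c']
'e': index 1 in ['a', 'e', 'b', 'c'] -> ['e', 'a', 'b', 'c']
'e': index 0 in ['e', 'a', 'b', 'c'] -> ['e', 'a', 'b', 'c']
'c': index 3 in ['e', 'a', 'b', 'c'] -> ['c', 'e', 'a', 'b']
'e': index 1 in ['c', 'e', 'a', 'b'] -> ['e', 'c', 'a', 'b']
'e': index 0 in ['e', 'c', 'a', 'b'] -> ['e', 'c', 'a', 'b']
'e': index 0 in ['e', 'c', 'a', 'b'] -> ['e', 'c', 'a', 'b']
'c': index 1 in ['e', 'c', 'a', 'b'] -> ['c', 'e', 'a', 'b']
'b': index 3 in ['c', 'e', 'a', 'b'] -> ['b', 'c', 'e', 'a']
'a': index 3 in ['b', 'c', 'e', 'a'] -> ['a', 'b', 'c', 'e']


Output: [3, 0, 1, 1, 0, 3, 1, 0, 0, 1, 3, 3]


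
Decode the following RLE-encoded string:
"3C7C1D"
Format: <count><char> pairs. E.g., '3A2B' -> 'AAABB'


Expanding each <count><char> pair:
  3C -> 'CCC'
  7C -> 'CCCCCCC'
  1D -> 'D'

Decoded = CCCCCCCCCCD


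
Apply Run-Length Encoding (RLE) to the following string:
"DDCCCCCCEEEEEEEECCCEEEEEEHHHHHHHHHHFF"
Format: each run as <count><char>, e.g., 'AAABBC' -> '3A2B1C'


Scanning runs left to right:
  i=0: run of 'D' x 2 -> '2D'
  i=2: run of 'C' x 6 -> '6C'
  i=8: run of 'E' x 8 -> '8E'
  i=16: run of 'C' x 3 -> '3C'
  i=19: run of 'E' x 6 -> '6E'
  i=25: run of 'H' x 10 -> '10H'
  i=35: run of 'F' x 2 -> '2F'

RLE = 2D6C8E3C6E10H2F


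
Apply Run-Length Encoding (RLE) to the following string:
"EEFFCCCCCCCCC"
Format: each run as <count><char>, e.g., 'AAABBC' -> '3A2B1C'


Scanning runs left to right:
  i=0: run of 'E' x 2 -> '2E'
  i=2: run of 'F' x 2 -> '2F'
  i=4: run of 'C' x 9 -> '9C'

RLE = 2E2F9C


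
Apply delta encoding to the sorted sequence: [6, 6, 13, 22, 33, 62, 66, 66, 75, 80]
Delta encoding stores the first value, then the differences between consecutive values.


First value: 6
Deltas:
  6 - 6 = 0
  13 - 6 = 7
  22 - 13 = 9
  33 - 22 = 11
  62 - 33 = 29
  66 - 62 = 4
  66 - 66 = 0
  75 - 66 = 9
  80 - 75 = 5


Delta encoded: [6, 0, 7, 9, 11, 29, 4, 0, 9, 5]


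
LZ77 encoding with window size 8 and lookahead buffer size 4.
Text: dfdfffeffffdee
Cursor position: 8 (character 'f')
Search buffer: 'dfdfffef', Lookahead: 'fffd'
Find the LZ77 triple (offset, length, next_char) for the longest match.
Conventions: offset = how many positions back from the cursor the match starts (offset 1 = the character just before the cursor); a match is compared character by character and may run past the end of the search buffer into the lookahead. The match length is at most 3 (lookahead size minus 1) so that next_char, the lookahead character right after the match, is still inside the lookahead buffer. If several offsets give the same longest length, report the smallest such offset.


Try each offset into the search buffer:
  offset=1 (pos 7, char 'f'): match length 3
  offset=2 (pos 6, char 'e'): match length 0
  offset=3 (pos 5, char 'f'): match length 1
  offset=4 (pos 4, char 'f'): match length 2
  offset=5 (pos 3, char 'f'): match length 3
  offset=6 (pos 2, char 'd'): match length 0
  offset=7 (pos 1, char 'f'): match length 1
  offset=8 (pos 0, char 'd'): match length 0
Longest match has length 3, found at offsets 1, 5; take the smallest, offset 1.
next_char = character at position 8 + 3 = 11 -> 'd'

Best match: offset=1, length=3 (matching 'fff' starting at position 7)
LZ77 triple: (1, 3, 'd')


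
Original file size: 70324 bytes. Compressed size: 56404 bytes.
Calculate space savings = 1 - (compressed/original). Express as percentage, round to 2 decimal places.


ratio = compressed/original = 56404/70324 = 0.802059
savings = 1 - ratio = 1 - 0.802059 = 0.197941
as a percentage: 0.197941 * 100 = 19.79%

Space savings = 1 - 56404/70324 = 19.79%


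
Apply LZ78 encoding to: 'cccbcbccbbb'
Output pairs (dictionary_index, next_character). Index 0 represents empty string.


LZ78 encoding steps:
Dictionary: {0: ''}
Step 1: w='' (idx 0), next='c' -> output (0, 'c'), add 'c' as idx 1
Step 2: w='c' (idx 1), next='c' -> output (1, 'c'), add 'cc' as idx 2
Step 3: w='' (idx 0), next='b' -> output (0, 'b'), add 'b' as idx 3
Step 4: w='c' (idx 1), next='b' -> output (1, 'b'), add 'cb' as idx 4
Step 5: w='cc' (idx 2), next='b' -> output (2, 'b'), add 'ccb' as idx 5
Step 6: w='b' (idx 3), next='b' -> output (3, 'b'), add 'bb' as idx 6


Encoded: [(0, 'c'), (1, 'c'), (0, 'b'), (1, 'b'), (2, 'b'), (3, 'b')]


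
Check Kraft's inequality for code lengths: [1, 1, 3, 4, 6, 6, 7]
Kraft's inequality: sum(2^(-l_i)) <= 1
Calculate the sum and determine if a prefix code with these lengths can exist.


Sum = 2^(-1) + 2^(-1) + 2^(-3) + 2^(-4) + 2^(-6) + 2^(-6) + 2^(-7)
    = 0.5 + 0.5 + 0.125 + 0.0625 + 0.015625 + 0.015625 + 0.0078125
    = 157/128 = 1.2265625
Since 1.2265625 > 1, Kraft's inequality is NOT satisfied.
A prefix code with these lengths CANNOT exist.

Kraft sum = 1.2265625. Not satisfied.


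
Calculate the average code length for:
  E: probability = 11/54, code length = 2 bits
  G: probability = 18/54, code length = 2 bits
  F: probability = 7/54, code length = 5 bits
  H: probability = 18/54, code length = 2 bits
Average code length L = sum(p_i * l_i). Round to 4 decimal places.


Weighted contributions p_i * l_i:
  E: (11/54) * 2 = 22/54
  G: (18/54) * 2 = 36/54
  F: (7/54) * 5 = 35/54
  H: (18/54) * 2 = 36/54
Sum = (22 + 36 + 35 + 36)/54 = 129/54

L = 129/54 = 2.3889 bits/symbol


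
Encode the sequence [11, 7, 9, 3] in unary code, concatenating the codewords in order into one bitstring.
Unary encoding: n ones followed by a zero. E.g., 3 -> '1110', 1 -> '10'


Encode each number as n ones followed by a terminating 0:
  11 -> 111111111110 (12 bits)
  7 -> 11111110 (8 bits)
  9 -> 1111111110 (10 bits)
  3 -> 1110 (4 bits)
Total length = 12 + 8 + 10 + 4 = 34 bits.

Unary([11, 7, 9, 3]) = 1111111111101111111011111111101110 (34 bits)


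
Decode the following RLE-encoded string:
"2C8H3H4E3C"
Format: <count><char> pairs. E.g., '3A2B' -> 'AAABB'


Expanding each <count><char> pair:
  2C -> 'CC'
  8H -> 'HHHHHHHH'
  3H -> 'HHH'
  4E -> 'EEEE'
  3C -> 'CCC'

Decoded = CCHHHHHHHHHHHEEEECCC


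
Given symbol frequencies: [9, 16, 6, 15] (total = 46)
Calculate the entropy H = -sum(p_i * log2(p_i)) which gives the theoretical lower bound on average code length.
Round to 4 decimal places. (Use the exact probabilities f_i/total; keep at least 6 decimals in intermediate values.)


Per-symbol terms -p_i * log2(p_i) with p_i = f_i/46:
  p = 9/46 = 0.195652: log2(p) = -2.353637, -p*log2(p) = 0.460494
  p = 16/46 = 0.347826: log2(p) = -1.523562, -p*log2(p) = 0.529935
  p = 6/46 = 0.130435: log2(p) = -2.938599, -p*log2(p) = 0.383296
  p = 15/46 = 0.326087: log2(p) = -1.616671, -p*log2(p) = 0.527175
H = 0.460494 + 0.529935 + 0.383296 + 0.527175 = 1.900900

H = 1.9009 bits/symbol


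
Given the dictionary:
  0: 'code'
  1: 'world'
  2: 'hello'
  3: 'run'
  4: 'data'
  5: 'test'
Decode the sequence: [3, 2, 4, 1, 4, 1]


Look up each index in the dictionary:
  3 -> 'run'
  2 -> 'hello'
  4 -> 'data'
  1 -> 'world'
  4 -> 'data'
  1 -> 'world'

Decoded: "run hello data world data world"


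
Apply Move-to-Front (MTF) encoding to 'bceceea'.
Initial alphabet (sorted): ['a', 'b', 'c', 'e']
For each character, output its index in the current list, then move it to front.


MTF encoding:
'b': index 1 in ['a', 'b', 'c', 'e'] -> ['b', 'a', 'c', 'e']
'c': index 2 in ['b', 'a', 'c', 'e'] -> ['c', 'b', 'a', 'e']
'e': index 3 in ['c', 'b', 'a', 'e'] -> ['e', 'c', 'b', 'a']
'c': index 1 in ['e', 'c', 'b', 'a'] -> ['c', 'e', 'b', 'a']
'e': index 1 in ['c', 'e', 'b', 'a'] -> ['e', 'c', 'b', 'a']
'e': index 0 in ['e', 'c', 'b', 'a'] -> ['e', 'c', 'b', 'a']
'a': index 3 in ['e', 'c', 'b', 'a'] -> ['a', 'e', 'c', 'b']


Output: [1, 2, 3, 1, 1, 0, 3]


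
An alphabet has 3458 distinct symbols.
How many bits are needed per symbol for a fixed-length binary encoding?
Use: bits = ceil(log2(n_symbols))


log2(3458) = 11.7557
Bracket: 2^11 = 2048 < 3458 <= 2^12 = 4096
So ceil(log2(3458)) = 12

bits = ceil(log2(3458)) = ceil(11.7557) = 12 bits


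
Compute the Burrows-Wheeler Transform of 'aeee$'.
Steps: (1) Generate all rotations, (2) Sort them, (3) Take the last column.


Rotations (sorted):
  0: $aeee -> last char: e
  1: aeee$ -> last char: $
  2: e$aee -> last char: e
  3: ee$ae -> last char: e
  4: eee$a -> last char: a


BWT = e$eea


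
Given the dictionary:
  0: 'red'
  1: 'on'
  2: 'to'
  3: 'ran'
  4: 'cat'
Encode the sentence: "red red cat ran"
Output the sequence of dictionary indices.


Look up each word in the dictionary:
  'red' -> 0
  'red' -> 0
  'cat' -> 4
  'ran' -> 3

Encoded: [0, 0, 4, 3]


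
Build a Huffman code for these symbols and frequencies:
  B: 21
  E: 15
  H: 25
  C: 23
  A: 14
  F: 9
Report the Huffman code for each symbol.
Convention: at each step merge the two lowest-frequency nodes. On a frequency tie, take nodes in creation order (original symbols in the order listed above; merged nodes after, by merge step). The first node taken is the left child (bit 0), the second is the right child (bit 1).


Huffman tree construction:
Step 1: Merge F(9) + A(14) = 23
Step 2: Merge E(15) + B(21) = 36
Step 3: Merge C(23) + (F+A)(23) = 46
Step 4: Merge H(25) + (E+B)(36) = 61
Step 5: Merge (C+(F+A))(46) + (H+(E+B))(61) = 107
Read each symbol's code off the tree from the root (left child = 0, right child = 1).

Codes:
  B: 111 (length 3)
  E: 110 (length 3)
  H: 10 (length 2)
  C: 00 (length 2)
  A: 011 (length 3)
  F: 010 (length 3)
Average code length: 273/107 = 2.5514 bits/symbol


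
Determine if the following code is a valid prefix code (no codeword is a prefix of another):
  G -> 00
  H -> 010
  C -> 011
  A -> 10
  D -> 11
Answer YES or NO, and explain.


Checking each pair (does one codeword prefix another?):
  G='00' vs H='010': no prefix
  G='00' vs C='011': no prefix
  G='00' vs A='10': no prefix
  G='00' vs D='11': no prefix
  H='010' vs G='00': no prefix
  H='010' vs C='011': no prefix
  H='010' vs A='10': no prefix
  H='010' vs D='11': no prefix
  C='011' vs G='00': no prefix
  C='011' vs H='010': no prefix
  C='011' vs A='10': no prefix
  C='011' vs D='11': no prefix
  A='10' vs G='00': no prefix
  A='10' vs H='010': no prefix
  A='10' vs C='011': no prefix
  A='10' vs D='11': no prefix
  D='11' vs G='00': no prefix
  D='11' vs H='010': no prefix
  D='11' vs C='011': no prefix
  D='11' vs A='10': no prefix
No violation found over all pairs.

YES -- this is a valid prefix code. No codeword is a prefix of any other codeword.


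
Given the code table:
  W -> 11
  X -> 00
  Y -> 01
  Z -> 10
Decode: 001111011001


Decoding:
00 -> X
11 -> W
11 -> W
01 -> Y
10 -> Z
01 -> Y


Result: XWWYZY


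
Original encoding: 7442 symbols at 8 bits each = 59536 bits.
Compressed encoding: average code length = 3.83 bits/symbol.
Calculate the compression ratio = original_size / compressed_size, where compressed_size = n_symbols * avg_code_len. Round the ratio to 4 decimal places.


original_size = n_symbols * orig_bits = 7442 * 8 = 59536 bits
compressed_size = n_symbols * avg_code_len = 7442 * 3.83 = 28502.86 bits
ratio = original_size / compressed_size = 59536 / 28502.86 = 2.0888

Compression ratio = 2.0888


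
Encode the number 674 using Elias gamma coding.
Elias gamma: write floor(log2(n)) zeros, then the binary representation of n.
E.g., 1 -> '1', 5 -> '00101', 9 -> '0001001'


num_bits = floor(log2(674)) + 1 = 10
leading_zeros = num_bits - 1 = 9
binary(674) = 1010100010

Elias gamma(674) = '000000000' + '1010100010' = 0000000001010100010 (19 bits)
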